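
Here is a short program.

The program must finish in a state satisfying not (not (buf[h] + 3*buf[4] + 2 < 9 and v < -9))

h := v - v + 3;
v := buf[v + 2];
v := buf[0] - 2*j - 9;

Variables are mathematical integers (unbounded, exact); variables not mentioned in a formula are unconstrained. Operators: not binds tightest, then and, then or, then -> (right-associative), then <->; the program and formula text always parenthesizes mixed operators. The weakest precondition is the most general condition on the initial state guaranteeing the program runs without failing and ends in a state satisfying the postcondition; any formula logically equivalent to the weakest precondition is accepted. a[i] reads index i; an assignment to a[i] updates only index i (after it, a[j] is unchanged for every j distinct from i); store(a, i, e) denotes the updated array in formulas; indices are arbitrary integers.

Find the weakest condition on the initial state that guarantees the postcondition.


Working backward. After the program, the postcondition not (not (buf[h] + 3*buf[4] + 2 < 9 and v < -9)) must hold; in canonical form it is 3*buf[4] + buf[h] < 7 and v < -9.
Before v := buf[0] - 2*j - 9: 3*buf[4] + buf[h] < 7 and buf[0] < 2*j
Before v := buf[v + 2]: 3*buf[4] + buf[h] < 7 and buf[0] < 2*j
Before h := v - v + 3: buf[3] + 3*buf[4] < 7 and buf[0] < 2*j
Answer: WP = buf[3] + 3*buf[4] < 7 and buf[0] < 2*j


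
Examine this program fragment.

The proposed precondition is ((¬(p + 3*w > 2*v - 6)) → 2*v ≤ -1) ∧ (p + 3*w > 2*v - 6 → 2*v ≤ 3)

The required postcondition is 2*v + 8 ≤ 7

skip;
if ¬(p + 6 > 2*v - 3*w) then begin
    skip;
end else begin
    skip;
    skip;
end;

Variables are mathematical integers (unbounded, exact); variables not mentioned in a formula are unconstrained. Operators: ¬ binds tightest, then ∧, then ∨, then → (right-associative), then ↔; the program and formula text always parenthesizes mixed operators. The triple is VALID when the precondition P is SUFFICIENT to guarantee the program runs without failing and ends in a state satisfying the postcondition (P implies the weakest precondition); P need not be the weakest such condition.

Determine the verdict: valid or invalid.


Working backward. After the program, the postcondition 2*v + 8 ≤ 7 must hold; in canonical form it is 2*v ≤ -1.
Then branch requires 2*v ≤ -1; else branch requires 2*v ≤ -1.
Before the if: ((¬(p + 3*w > 2*v - 6)) → 2*v ≤ -1) ∧ (p + 3*w > 2*v - 6 → 2*v ≤ -1)
Before skip: ((¬(p + 3*w > 2*v - 6)) → 2*v ≤ -1) ∧ (p + 3*w > 2*v - 6 → 2*v ≤ -1)
The weakest precondition is ((¬(p + 3*w > 2*v - 6)) → 2*v ≤ -1) ∧ (p + 3*w > 2*v - 6 → 2*v ≤ -1).
Check whether ((¬(p + 3*w > 2*v - 6)) → 2*v ≤ -1) ∧ (p + 3*w > 2*v - 6 → 2*v ≤ 3) implies it.
Countermodel: at the initial state p = -5, v = 0, w = 0, the precondition holds but the weakest precondition fails.
Answer: invalid


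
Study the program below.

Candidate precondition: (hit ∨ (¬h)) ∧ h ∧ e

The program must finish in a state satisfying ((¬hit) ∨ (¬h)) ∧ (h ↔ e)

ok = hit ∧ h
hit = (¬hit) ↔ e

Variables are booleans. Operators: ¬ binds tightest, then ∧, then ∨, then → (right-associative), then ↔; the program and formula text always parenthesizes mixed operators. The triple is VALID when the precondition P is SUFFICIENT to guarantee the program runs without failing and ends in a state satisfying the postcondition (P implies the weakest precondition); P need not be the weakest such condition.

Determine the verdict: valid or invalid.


Working backward. After the program, ((¬hit) ∨ (¬h)) ∧ (h ↔ e) must hold.
Before hit := (¬hit) ↔ e: ((¬((¬hit) ↔ e)) ∨ (¬h)) ∧ (h ↔ e)
Before ok := hit ∧ h: ((¬((¬hit) ↔ e)) ∨ (¬h)) ∧ (h ↔ e)
The weakest precondition is ((¬((¬hit) ↔ e)) ∨ (¬h)) ∧ (h ↔ e).
Check whether (hit ∨ (¬h)) ∧ h ∧ e implies it.
Every state satisfying the precondition satisfies the weakest precondition: the implication holds.
Answer: valid


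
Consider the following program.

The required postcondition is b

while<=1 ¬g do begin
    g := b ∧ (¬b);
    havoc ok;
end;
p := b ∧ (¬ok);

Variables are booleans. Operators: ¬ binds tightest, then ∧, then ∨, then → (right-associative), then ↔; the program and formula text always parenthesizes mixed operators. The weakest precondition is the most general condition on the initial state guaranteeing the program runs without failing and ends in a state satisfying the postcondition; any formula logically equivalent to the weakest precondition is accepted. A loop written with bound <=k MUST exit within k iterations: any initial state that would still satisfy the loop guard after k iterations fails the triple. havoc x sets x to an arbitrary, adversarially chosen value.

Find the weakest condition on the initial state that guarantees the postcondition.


Working backward. After the program, b must hold.
Before p := b ∧ (¬ok): b
Before the loop (bound <=1), unroll the exhaustion recursion (WP_0 = exit-now case; WP_j = one more guarded iteration, up to j = 1):
  WP_0: g ∧ b
  WP_1: g ∧ (g → b)
So before the loop: g ∧ (g → b)
Answer: WP = g ∧ (g → b)


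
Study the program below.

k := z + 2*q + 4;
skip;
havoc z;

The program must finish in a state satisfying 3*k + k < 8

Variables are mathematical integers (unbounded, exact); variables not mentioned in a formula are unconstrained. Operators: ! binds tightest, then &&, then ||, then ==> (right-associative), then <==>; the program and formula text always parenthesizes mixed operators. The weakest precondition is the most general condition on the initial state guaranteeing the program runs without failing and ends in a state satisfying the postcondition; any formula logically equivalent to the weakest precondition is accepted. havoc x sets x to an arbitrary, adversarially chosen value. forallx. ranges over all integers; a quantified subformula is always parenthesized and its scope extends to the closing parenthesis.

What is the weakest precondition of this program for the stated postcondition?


Working backward. After the program, the postcondition 3*k + k < 8 must hold; in canonical form it is 4*k < 8.
Before havoc z: 4*k < 8
Before skip: 4*k < 8
Before k := z + 2*q + 4: 8*q + 4*z < -8
Answer: WP = 8*q + 4*z < -8


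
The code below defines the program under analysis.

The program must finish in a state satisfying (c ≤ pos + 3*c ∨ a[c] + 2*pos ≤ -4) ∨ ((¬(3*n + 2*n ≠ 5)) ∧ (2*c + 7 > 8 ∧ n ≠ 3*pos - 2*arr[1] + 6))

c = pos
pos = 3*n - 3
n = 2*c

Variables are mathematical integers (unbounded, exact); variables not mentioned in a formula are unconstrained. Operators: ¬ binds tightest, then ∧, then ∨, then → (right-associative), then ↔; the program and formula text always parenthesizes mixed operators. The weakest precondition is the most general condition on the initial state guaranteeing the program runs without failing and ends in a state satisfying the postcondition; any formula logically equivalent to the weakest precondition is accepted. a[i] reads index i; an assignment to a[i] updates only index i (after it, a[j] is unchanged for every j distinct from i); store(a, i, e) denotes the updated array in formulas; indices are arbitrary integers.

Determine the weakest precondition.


Working backward. After the program, the postcondition (c ≤ pos + 3*c ∨ a[c] + 2*pos ≤ -4) ∨ ((¬(3*n + 2*n ≠ 5)) ∧ (2*c + 7 > 8 ∧ n ≠ 3*pos - 2*arr[1] + 6)) must hold; in canonical form it is 2*c + pos ≥ 0 ∨ a[c] + 2*pos ≤ -4 ∨ ((¬(5*n ≠ 5)) ∧ 2*c > 1 ∧ 2*arr[1] + n ≠ 3*pos + 6).
Before n := 2*c: 2*c + pos ≥ 0 ∨ a[c] + 2*pos ≤ -4 ∨ ((¬(10*c ≠ 5)) ∧ 2*c > 1 ∧ 2*arr[1] + 2*c ≠ 3*pos + 6)
Before pos := 3*n - 3: 2*c + 3*n ≥ 3 ∨ a[c] + 6*n ≤ 2 ∨ ((¬(10*c ≠ 5)) ∧ 2*c > 1 ∧ 2*arr[1] + 2*c ≠ 9*n - 3)
Before c := pos: 3*n + 2*pos ≥ 3 ∨ a[pos] + 6*n ≤ 2 ∨ ((¬(10*pos ≠ 5)) ∧ 2*pos > 1 ∧ 2*arr[1] + 2*pos ≠ 9*n - 3)
Answer: WP = 3*n + 2*pos ≥ 3 ∨ a[pos] + 6*n ≤ 2 ∨ ((¬(10*pos ≠ 5)) ∧ 2*pos > 1 ∧ 2*arr[1] + 2*pos ≠ 9*n - 3)


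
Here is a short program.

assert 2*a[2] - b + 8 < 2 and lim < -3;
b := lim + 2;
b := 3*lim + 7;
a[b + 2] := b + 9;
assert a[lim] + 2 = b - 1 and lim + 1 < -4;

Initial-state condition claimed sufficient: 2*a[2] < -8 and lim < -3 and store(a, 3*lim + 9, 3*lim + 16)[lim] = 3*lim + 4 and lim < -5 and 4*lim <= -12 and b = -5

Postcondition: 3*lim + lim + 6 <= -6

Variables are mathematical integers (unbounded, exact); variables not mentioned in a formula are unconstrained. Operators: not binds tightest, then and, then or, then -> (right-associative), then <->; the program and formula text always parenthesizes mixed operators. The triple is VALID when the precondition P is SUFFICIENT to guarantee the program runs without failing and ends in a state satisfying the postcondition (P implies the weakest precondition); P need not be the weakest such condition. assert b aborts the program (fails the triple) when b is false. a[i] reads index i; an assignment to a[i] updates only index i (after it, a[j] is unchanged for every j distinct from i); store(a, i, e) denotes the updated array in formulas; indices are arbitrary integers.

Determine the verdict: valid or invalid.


Working backward. After the program, the postcondition 3*lim + lim + 6 <= -6 must hold; in canonical form it is 4*lim <= -12.
Before assert a[lim] + 2 = b - 1 and lim + 1 < -4: a[lim] = b - 3 and lim < -5 and 4*lim <= -12
Before a[b + 2] := b + 9: store(a, b + 2, b + 9)[lim] = b - 3 and lim < -5 and 4*lim <= -12
Before b := 3*lim + 7: store(a, 3*lim + 9, 3*lim + 16)[lim] = 3*lim + 4 and lim < -5 and 4*lim <= -12
Before b := lim + 2: store(a, 3*lim + 9, 3*lim + 16)[lim] = 3*lim + 4 and lim < -5 and 4*lim <= -12
Before assert 2*a[2] - b + 8 < 2 and lim < -3: 2*a[2] < b - 6 and lim < -3 and store(a, 3*lim + 9, 3*lim + 16)[lim] = 3*lim + 4 and lim < -5 and 4*lim <= -12
The weakest precondition is 2*a[2] < b - 6 and lim < -3 and store(a, 3*lim + 9, 3*lim + 16)[lim] = 3*lim + 4 and lim < -5 and 4*lim <= -12.
Check whether 2*a[2] < -8 and lim < -3 and store(a, 3*lim + 9, 3*lim + 16)[lim] = 3*lim + 4 and lim < -5 and 4*lim <= -12 and b = -5 implies it.
Countermodel: at the initial state a = {[-9] = 3, [-6] = -14, [2] = -5, elsewhere 3}, b = -5, lim = -6, the precondition holds but the weakest precondition fails.
Answer: invalid


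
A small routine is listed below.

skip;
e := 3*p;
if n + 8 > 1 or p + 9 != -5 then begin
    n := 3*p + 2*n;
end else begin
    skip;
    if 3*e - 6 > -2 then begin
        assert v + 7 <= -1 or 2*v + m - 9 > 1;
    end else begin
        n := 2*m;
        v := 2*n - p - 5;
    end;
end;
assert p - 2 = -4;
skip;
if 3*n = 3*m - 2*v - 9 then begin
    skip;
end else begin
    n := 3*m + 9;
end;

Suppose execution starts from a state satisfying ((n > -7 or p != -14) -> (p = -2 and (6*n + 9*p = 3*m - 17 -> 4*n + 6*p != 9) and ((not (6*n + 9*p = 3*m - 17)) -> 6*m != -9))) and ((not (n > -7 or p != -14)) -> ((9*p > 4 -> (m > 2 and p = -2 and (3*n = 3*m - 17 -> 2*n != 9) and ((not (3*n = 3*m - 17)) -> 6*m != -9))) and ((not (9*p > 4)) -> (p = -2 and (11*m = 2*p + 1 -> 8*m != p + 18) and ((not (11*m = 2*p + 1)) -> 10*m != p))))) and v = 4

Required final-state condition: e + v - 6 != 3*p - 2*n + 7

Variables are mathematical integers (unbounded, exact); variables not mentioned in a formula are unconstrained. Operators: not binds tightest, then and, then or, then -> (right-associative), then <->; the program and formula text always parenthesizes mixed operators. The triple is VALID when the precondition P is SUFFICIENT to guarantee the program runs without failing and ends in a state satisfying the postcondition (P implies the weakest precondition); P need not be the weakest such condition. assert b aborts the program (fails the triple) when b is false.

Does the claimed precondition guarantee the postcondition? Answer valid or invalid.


Working backward. After the program, the postcondition e + v - 6 != 3*p - 2*n + 7 must hold; in canonical form it is e + 2*n + v != 3*p + 13.
Then branch requires e + 2*n + v != 3*p + 13; else branch requires e + 6*m + v != 3*p - 5.
Before the if: (3*n + 2*v = 3*m - 9 -> e + 2*n + v != 3*p + 13) and ((not (3*n + 2*v = 3*m - 9)) -> e + 6*m + v != 3*p - 5)
Before skip: (3*n + 2*v = 3*m - 9 -> e + 2*n + v != 3*p + 13) and ((not (3*n + 2*v = 3*m - 9)) -> e + 6*m + v != 3*p - 5)
Before assert p - 2 = -4: p = -2 and (3*n + 2*v = 3*m - 9 -> e + 2*n + v != 3*p + 13) and ((not (3*n + 2*v = 3*m - 9)) -> e + 6*m + v != 3*p - 5)
Then branch requires p = -2 and (6*n + 9*p + 2*v = 3*m - 9 -> e + 4*n + 3*p + v != 13) and ((not (6*n + 9*p + 2*v = 3*m - 9)) -> e + 6*m + v != 3*p - 5); else branch requires (3*e > 4 -> ((v <= -8 or m + 2*v > 10) and p = -2 and (3*n + 2*v = 3*m - 9 -> e + 2*n + v != 3*p + 13) and ((not (3*n + 2*v = 3*m - 9)) -> e + 6*m + v != 3*p - 5))) and ((not (3*e > 4)) -> (p = -2 and (11*m = 2*p + 1 -> e + 8*m != 4*p + 18) and ((not (11*m = 2*p + 1)) -> e + 10*m != 4*p))).
Before the if: ((n > -7 or p != -14) -> (p = -2 and (6*n + 9*p + 2*v = 3*m - 9 -> e + 4*n + 3*p + v != 13) and ((not (6*n + 9*p + 2*v = 3*m - 9)) -> e + 6*m + v != 3*p - 5))) and ((not (n > -7 or p != -14)) -> ((3*e > 4 -> ((v <= -8 or m + 2*v > 10) and p = -2 and (3*n + 2*v = 3*m - 9 -> e + 2*n + v != 3*p + 13) and ((not (3*n + 2*v = 3*m - 9)) -> e + 6*m + v != 3*p - 5))) and ((not (3*e > 4)) -> (p = -2 and (11*m = 2*p + 1 -> e + 8*m != 4*p + 18) and ((not (11*m = 2*p + 1)) -> e + 10*m != 4*p)))))
Before e := 3*p: ((n > -7 or p != -14) -> (p = -2 and (6*n + 9*p + 2*v = 3*m - 9 -> 4*n + 6*p + v != 13) and ((not (6*n + 9*p + 2*v = 3*m - 9)) -> 6*m + v != -5))) and ((not (n > -7 or p != -14)) -> ((9*p > 4 -> ((v <= -8 or m + 2*v > 10) and p = -2 and (3*n + 2*v = 3*m - 9 -> 2*n + v != 13) and ((not (3*n + 2*v = 3*m - 9)) -> 6*m + v != -5))) and ((not (9*p > 4)) -> (p = -2 and (11*m = 2*p + 1 -> 8*m != p + 18) and ((not (11*m = 2*p + 1)) -> 10*m != p)))))
Before skip: ((n > -7 or p != -14) -> (p = -2 and (6*n + 9*p + 2*v = 3*m - 9 -> 4*n + 6*p + v != 13) and ((not (6*n + 9*p + 2*v = 3*m - 9)) -> 6*m + v != -5))) and ((not (n > -7 or p != -14)) -> ((9*p > 4 -> ((v <= -8 or m + 2*v > 10) and p = -2 and (3*n + 2*v = 3*m - 9 -> 2*n + v != 13) and ((not (3*n + 2*v = 3*m - 9)) -> 6*m + v != -5))) and ((not (9*p > 4)) -> (p = -2 and (11*m = 2*p + 1 -> 8*m != p + 18) and ((not (11*m = 2*p + 1)) -> 10*m != p)))))
The weakest precondition is ((n > -7 or p != -14) -> (p = -2 and (6*n + 9*p + 2*v = 3*m - 9 -> 4*n + 6*p + v != 13) and ((not (6*n + 9*p + 2*v = 3*m - 9)) -> 6*m + v != -5))) and ((not (n > -7 or p != -14)) -> ((9*p > 4 -> ((v <= -8 or m + 2*v > 10) and p = -2 and (3*n + 2*v = 3*m - 9 -> 2*n + v != 13) and ((not (3*n + 2*v = 3*m - 9)) -> 6*m + v != -5))) and ((not (9*p > 4)) -> (p = -2 and (11*m = 2*p + 1 -> 8*m != p + 18) and ((not (11*m = 2*p + 1)) -> 10*m != p))))).
Check whether ((n > -7 or p != -14) -> (p = -2 and (6*n + 9*p = 3*m - 17 -> 4*n + 6*p != 9) and ((not (6*n + 9*p = 3*m - 17)) -> 6*m != -9))) and ((not (n > -7 or p != -14)) -> ((9*p > 4 -> (m > 2 and p = -2 and (3*n = 3*m - 17 -> 2*n != 9) and ((not (3*n = 3*m - 17)) -> 6*m != -9))) and ((not (9*p > 4)) -> (p = -2 and (11*m = 2*p + 1 -> 8*m != p + 18) and ((not (11*m = 2*p + 1)) -> 10*m != p))))) and v = 4 implies it.
Every state satisfying the precondition satisfies the weakest precondition: the implication holds.
Answer: valid


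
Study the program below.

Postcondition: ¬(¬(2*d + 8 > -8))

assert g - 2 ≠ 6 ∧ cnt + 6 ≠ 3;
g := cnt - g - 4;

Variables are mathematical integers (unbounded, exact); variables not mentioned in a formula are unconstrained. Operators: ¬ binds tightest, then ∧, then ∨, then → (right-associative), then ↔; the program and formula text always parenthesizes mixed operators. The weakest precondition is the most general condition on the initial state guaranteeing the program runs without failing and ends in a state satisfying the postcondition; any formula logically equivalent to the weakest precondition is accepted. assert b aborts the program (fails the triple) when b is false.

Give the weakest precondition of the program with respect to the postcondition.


Working backward. After the program, the postcondition ¬(¬(2*d + 8 > -8)) must hold; in canonical form it is 2*d > -16.
Before g := cnt - g - 4: 2*d > -16
Before assert g - 2 ≠ 6 ∧ cnt + 6 ≠ 3: g ≠ 8 ∧ cnt ≠ -3 ∧ 2*d > -16
Answer: WP = g ≠ 8 ∧ cnt ≠ -3 ∧ 2*d > -16


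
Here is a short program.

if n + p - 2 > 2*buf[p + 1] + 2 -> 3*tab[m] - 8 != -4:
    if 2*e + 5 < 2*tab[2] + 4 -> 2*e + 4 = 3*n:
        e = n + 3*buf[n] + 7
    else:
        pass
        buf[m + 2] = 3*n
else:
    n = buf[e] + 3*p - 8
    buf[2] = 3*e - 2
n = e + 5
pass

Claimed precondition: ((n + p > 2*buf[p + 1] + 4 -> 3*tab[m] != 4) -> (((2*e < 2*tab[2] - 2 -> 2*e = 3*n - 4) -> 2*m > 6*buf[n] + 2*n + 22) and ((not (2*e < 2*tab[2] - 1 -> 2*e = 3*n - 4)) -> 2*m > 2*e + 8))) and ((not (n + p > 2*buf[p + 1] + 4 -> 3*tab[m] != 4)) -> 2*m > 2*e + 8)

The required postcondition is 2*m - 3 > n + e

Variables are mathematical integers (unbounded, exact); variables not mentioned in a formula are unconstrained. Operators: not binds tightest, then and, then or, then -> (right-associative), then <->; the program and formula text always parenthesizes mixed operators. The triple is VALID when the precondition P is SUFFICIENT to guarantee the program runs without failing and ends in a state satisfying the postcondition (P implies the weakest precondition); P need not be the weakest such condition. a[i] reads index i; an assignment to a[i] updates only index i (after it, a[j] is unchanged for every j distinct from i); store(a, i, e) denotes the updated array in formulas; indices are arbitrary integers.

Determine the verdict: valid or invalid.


Working backward. After the program, the postcondition 2*m - 3 > n + e must hold; in canonical form it is 2*m > e + n + 3.
Before skip: 2*m > e + n + 3
Before n := e + 5: 2*m > 2*e + 8
Then branch requires ((2*e < 2*tab[2] - 1 -> 2*e = 3*n - 4) -> 2*m > 6*buf[n] + 2*n + 22) and ((not (2*e < 2*tab[2] - 1 -> 2*e = 3*n - 4)) -> 2*m > 2*e + 8); else branch requires 2*m > 2*e + 8.
Before the if: ((n + p > 2*buf[p + 1] + 4 -> 3*tab[m] != 4) -> (((2*e < 2*tab[2] - 1 -> 2*e = 3*n - 4) -> 2*m > 6*buf[n] + 2*n + 22) and ((not (2*e < 2*tab[2] - 1 -> 2*e = 3*n - 4)) -> 2*m > 2*e + 8))) and ((not (n + p > 2*buf[p + 1] + 4 -> 3*tab[m] != 4)) -> 2*m > 2*e + 8)
The weakest precondition is ((n + p > 2*buf[p + 1] + 4 -> 3*tab[m] != 4) -> (((2*e < 2*tab[2] - 1 -> 2*e = 3*n - 4) -> 2*m > 6*buf[n] + 2*n + 22) and ((not (2*e < 2*tab[2] - 1 -> 2*e = 3*n - 4)) -> 2*m > 2*e + 8))) and ((not (n + p > 2*buf[p + 1] + 4 -> 3*tab[m] != 4)) -> 2*m > 2*e + 8).
Check whether ((n + p > 2*buf[p + 1] + 4 -> 3*tab[m] != 4) -> (((2*e < 2*tab[2] - 2 -> 2*e = 3*n - 4) -> 2*m > 6*buf[n] + 2*n + 22) and ((not (2*e < 2*tab[2] - 1 -> 2*e = 3*n - 4)) -> 2*m > 2*e + 8))) and ((not (n + p > 2*buf[p + 1] + 4 -> 3*tab[m] != 4)) -> 2*m > 2*e + 8) implies it.
Every state satisfying the precondition satisfies the weakest precondition: the implication holds.
Answer: valid


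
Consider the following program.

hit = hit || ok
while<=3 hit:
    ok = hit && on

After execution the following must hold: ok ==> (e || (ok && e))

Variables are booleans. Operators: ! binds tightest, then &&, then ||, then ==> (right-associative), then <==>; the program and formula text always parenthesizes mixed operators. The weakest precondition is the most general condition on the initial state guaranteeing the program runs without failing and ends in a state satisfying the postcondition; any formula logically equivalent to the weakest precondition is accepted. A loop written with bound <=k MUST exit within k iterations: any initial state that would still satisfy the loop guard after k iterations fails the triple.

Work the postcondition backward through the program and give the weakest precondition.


Working backward. After the program, ok ==> (e || (ok && e)) must hold.
Before the loop (bound <=3), unroll the exhaustion recursion (WP_0 = exit-now case; WP_j = one more guarded iteration, up to j = 3):
  WP_0: (!hit) && (ok ==> (e || (ok && e)))
  WP_1: (hit ==> ((!hit) && ((hit && on) ==> (e || (hit && on && e))))) && ((!hit) ==> (ok ==> (e || (ok && e))))
  WP_2: (hit ==> ((hit ==> ((!hit) && ((hit && on) ==> (e || (hit && on && e))))) && ((!hit) ==> ((hit && on) ==> (e || (hit && on && e)))))) && ((!hit) ==> (ok ==> (e || (ok && e))))
  WP_3: (hit ==> ((hit ==> ((hit ==> ((!hit) && ((hit && on) ==> (e || (hit && on && e))))) && ((!hit) ==> ((hit && on) ==> (e || (hit && on && e)))))) && ((!hit) ==> ((hit && on) ==> (e || (hit && on && e)))))) && ((!hit) ==> (ok ==> (e || (ok && e))))
So before the loop: (hit ==> ((hit ==> ((hit ==> ((!hit) && ((hit && on) ==> (e || (hit && on && e))))) && ((!hit) ==> ((hit && on) ==> (e || (hit && on && e)))))) && ((!hit) ==> ((hit && on) ==> (e || (hit && on && e)))))) && ((!hit) ==> (ok ==> (e || (ok && e))))
Before hit := hit || ok: ((hit || ok) ==> (((hit || ok) ==> (((hit || ok) ==> ((!(hit || ok)) && (((hit || ok) && on) ==> (e || ((hit || ok) && on && e))))) && ((!(hit || ok)) ==> (((hit || ok) && on) ==> (e || ((hit || ok) && on && e)))))) && ((!(hit || ok)) ==> (((hit || ok) && on) ==> (e || ((hit || ok) && on && e)))))) && ((!(hit || ok)) ==> (ok ==> (e || (ok && e))))
Answer: WP = ((hit || ok) ==> (((hit || ok) ==> (((hit || ok) ==> ((!(hit || ok)) && (((hit || ok) && on) ==> (e || ((hit || ok) && on && e))))) && ((!(hit || ok)) ==> (((hit || ok) && on) ==> (e || ((hit || ok) && on && e)))))) && ((!(hit || ok)) ==> (((hit || ok) && on) ==> (e || ((hit || ok) && on && e)))))) && ((!(hit || ok)) ==> (ok ==> (e || (ok && e))))


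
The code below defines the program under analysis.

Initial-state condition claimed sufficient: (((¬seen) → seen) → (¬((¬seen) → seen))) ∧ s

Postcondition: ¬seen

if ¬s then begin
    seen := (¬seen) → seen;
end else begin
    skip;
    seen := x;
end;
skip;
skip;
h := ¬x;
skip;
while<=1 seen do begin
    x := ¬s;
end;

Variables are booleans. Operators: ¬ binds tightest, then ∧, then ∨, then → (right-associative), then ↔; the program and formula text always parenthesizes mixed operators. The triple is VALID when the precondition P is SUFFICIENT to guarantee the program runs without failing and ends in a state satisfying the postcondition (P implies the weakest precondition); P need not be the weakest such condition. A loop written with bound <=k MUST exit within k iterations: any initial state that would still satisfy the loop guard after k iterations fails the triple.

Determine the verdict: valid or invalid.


Working backward. After the program, ¬seen must hold.
Before the loop (bound <=1), unroll the exhaustion recursion (WP_0 = exit-now case; WP_j = one more guarded iteration, up to j = 1):
  WP_0: ¬seen
  WP_1: seen → (¬seen)
So before the loop: seen → (¬seen)
Before skip: seen → (¬seen)
Before h := ¬x: seen → (¬seen)
Before skip: seen → (¬seen)
Before skip: seen → (¬seen)
Then branch requires ((¬seen) → seen) → (¬((¬seen) → seen)); else branch requires x → (¬x).
Before the if: ((¬s) → (((¬seen) → seen) → (¬((¬seen) → seen)))) ∧ (s → (x → (¬x)))
The weakest precondition is ((¬s) → (((¬seen) → seen) → (¬((¬seen) → seen)))) ∧ (s → (x → (¬x))).
Check whether (((¬seen) → seen) → (¬((¬seen) → seen))) ∧ s implies it.
Countermodel: at the initial state s = true, seen = false, x = true, the precondition holds but the weakest precondition fails.
Answer: invalid


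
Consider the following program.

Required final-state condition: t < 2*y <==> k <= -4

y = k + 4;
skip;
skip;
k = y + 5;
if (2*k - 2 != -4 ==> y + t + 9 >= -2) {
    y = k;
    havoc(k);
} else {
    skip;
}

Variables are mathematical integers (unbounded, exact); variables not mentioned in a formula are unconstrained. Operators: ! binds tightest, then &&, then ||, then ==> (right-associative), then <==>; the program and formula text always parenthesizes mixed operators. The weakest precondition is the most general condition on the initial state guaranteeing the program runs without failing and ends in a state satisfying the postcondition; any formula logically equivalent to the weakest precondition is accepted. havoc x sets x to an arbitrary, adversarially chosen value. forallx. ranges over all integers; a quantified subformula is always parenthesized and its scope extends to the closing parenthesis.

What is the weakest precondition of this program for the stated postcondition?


Working backward. After the program, t < 2*y <==> k <= -4 must hold.
Then branch requires forall k_1. (t < 2*k <==> k_1 <= -4); else branch requires t < 2*y <==> k <= -4.
Before the if: ((2*k != -2 ==> t + y >= -11) ==> (forall k_1. (t < 2*k <==> k_1 <= -4))) && ((!(2*k != -2 ==> t + y >= -11)) ==> (t < 2*y <==> k <= -4))
Before k := y + 5: ((2*y != -12 ==> t + y >= -11) ==> (forall k_1. (t < 2*y + 10 <==> k_1 <= -4))) && ((!(2*y != -12 ==> t + y >= -11)) ==> (t < 2*y <==> y <= -9))
Before skip: ((2*y != -12 ==> t + y >= -11) ==> (forall k_1. (t < 2*y + 10 <==> k_1 <= -4))) && ((!(2*y != -12 ==> t + y >= -11)) ==> (t < 2*y <==> y <= -9))
Before skip: ((2*y != -12 ==> t + y >= -11) ==> (forall k_1. (t < 2*y + 10 <==> k_1 <= -4))) && ((!(2*y != -12 ==> t + y >= -11)) ==> (t < 2*y <==> y <= -9))
Before y := k + 4: ((2*k != -20 ==> k + t >= -15) ==> (forall k_1. (t < 2*k + 18 <==> k_1 <= -4))) && ((!(2*k != -20 ==> k + t >= -15)) ==> (t < 2*k + 8 <==> k <= -13))
Answer: WP = ((2*k != -20 ==> k + t >= -15) ==> (forall k_1. (t < 2*k + 18 <==> k_1 <= -4))) && ((!(2*k != -20 ==> k + t >= -15)) ==> (t < 2*k + 8 <==> k <= -13))


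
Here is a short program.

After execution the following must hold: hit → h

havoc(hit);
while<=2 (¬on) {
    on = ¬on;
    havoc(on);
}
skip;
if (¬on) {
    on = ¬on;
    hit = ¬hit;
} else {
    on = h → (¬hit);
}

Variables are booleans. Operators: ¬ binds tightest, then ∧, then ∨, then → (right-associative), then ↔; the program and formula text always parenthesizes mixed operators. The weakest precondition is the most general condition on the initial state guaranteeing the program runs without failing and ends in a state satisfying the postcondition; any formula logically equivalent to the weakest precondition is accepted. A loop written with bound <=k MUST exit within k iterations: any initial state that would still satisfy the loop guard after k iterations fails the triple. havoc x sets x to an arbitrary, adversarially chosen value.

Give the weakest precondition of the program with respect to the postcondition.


Working backward. After the program, hit → h must hold.
Then branch requires (¬hit) → h; else branch requires hit → h.
Before the if: ((¬on) → ((¬hit) → h)) ∧ (on → (hit → h))
Before skip: ((¬on) → ((¬hit) → h)) ∧ (on → (hit → h))
Before the loop (bound <=2), unroll the exhaustion recursion (WP_0 = exit-now case; WP_j = one more guarded iteration, up to j = 2):
  WP_0: on ∧ ((¬on) → ((¬hit) → h)) ∧ (on → (hit → h))
  WP_1: on ∧ (on → (((¬on) → ((¬hit) → h)) ∧ (on → (hit → h))))
  WP_2: on ∧ (on → (((¬on) → ((¬hit) → h)) ∧ (on → (hit → h))))
So before the loop: on ∧ (on → (((¬on) → ((¬hit) → h)) ∧ (on → (hit → h))))
Before havoc hit: on ∧ (on → (on → h)) ∧ (on → ((¬on) → h))
Answer: WP = on ∧ (on → (on → h)) ∧ (on → ((¬on) → h))


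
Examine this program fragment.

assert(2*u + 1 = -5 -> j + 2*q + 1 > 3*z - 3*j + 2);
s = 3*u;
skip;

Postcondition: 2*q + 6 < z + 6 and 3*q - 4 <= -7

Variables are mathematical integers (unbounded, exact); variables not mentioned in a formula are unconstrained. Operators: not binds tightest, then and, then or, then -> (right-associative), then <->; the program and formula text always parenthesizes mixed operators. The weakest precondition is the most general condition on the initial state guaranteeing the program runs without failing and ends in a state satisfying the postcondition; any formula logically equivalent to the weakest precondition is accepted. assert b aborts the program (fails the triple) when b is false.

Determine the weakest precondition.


Working backward. After the program, the postcondition 2*q + 6 < z + 6 and 3*q - 4 <= -7 must hold; in canonical form it is 2*q < z and 3*q <= -3.
Before skip: 2*q < z and 3*q <= -3
Before s := 3*u: 2*q < z and 3*q <= -3
Before assert 2*u + 1 = -5 -> j + 2*q + 1 > 3*z - 3*j + 2: (2*u = -6 -> 4*j + 2*q > 3*z + 1) and 2*q < z and 3*q <= -3
Answer: WP = (2*u = -6 -> 4*j + 2*q > 3*z + 1) and 2*q < z and 3*q <= -3


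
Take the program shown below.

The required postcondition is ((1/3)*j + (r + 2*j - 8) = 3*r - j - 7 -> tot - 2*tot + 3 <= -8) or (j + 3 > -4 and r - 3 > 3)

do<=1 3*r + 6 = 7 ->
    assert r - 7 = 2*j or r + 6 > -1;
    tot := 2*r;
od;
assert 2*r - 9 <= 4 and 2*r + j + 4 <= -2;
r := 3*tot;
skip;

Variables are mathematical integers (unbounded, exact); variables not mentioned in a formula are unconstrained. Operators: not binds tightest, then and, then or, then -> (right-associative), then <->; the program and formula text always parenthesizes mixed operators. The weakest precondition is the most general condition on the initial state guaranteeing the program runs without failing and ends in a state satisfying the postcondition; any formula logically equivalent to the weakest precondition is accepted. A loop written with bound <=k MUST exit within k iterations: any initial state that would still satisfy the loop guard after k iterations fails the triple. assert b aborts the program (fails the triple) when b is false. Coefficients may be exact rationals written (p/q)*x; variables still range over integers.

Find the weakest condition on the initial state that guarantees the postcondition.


Working backward. After the program, the postcondition ((1/3)*j + (r + 2*j - 8) = 3*r - j - 7 -> tot - 2*tot + 3 <= -8) or (j + 3 > -4 and r - 3 > 3) must hold; in canonical form it is ((10/3)*j = 2*r + 1 -> tot >= 11) or (j > -7 and r > 6).
Before skip: ((10/3)*j = 2*r + 1 -> tot >= 11) or (j > -7 and r > 6)
Before r := 3*tot: ((10/3)*j = 6*tot + 1 -> tot >= 11) or (j > -7 and 3*tot > 6)
Before assert 2*r - 9 <= 4 and 2*r + j + 4 <= -2: 2*r <= 13 and j + 2*r <= -6 and (((10/3)*j = 6*tot + 1 -> tot >= 11) or (j > -7 and 3*tot > 6))
Before the loop (bound <=1), unroll the exhaustion recursion (WP_0 = exit-now case; WP_j = one more guarded iteration, up to j = 1):
  WP_0: (not (3*r = 1)) and 2*r <= 13 and j + 2*r <= -6 and (((10/3)*j = 6*tot + 1 -> tot >= 11) or (j > -7 and 3*tot > 6))
  WP_1: (3*r = 1 -> ((r = 2*j + 7 or r > -7) and (not (3*r = 1)) and 2*r <= 13 and j + 2*r <= -6 and (((10/3)*j = 12*r + 1 -> 2*r >= 11) or (j > -7 and 6*r > 6)))) and ((not (3*r = 1)) -> (2*r <= 13 and j + 2*r <= -6 and (((10/3)*j = 6*tot + 1 -> tot >= 11) or (j > -7 and 3*tot > 6))))
So before the loop: (3*r = 1 -> ((r = 2*j + 7 or r > -7) and (not (3*r = 1)) and 2*r <= 13 and j + 2*r <= -6 and (((10/3)*j = 12*r + 1 -> 2*r >= 11) or (j > -7 and 6*r > 6)))) and ((not (3*r = 1)) -> (2*r <= 13 and j + 2*r <= -6 and (((10/3)*j = 6*tot + 1 -> tot >= 11) or (j > -7 and 3*tot > 6))))
Answer: WP = (3*r = 1 -> ((r = 2*j + 7 or r > -7) and (not (3*r = 1)) and 2*r <= 13 and j + 2*r <= -6 and (((10/3)*j = 12*r + 1 -> 2*r >= 11) or (j > -7 and 6*r > 6)))) and ((not (3*r = 1)) -> (2*r <= 13 and j + 2*r <= -6 and (((10/3)*j = 6*tot + 1 -> tot >= 11) or (j > -7 and 3*tot > 6))))


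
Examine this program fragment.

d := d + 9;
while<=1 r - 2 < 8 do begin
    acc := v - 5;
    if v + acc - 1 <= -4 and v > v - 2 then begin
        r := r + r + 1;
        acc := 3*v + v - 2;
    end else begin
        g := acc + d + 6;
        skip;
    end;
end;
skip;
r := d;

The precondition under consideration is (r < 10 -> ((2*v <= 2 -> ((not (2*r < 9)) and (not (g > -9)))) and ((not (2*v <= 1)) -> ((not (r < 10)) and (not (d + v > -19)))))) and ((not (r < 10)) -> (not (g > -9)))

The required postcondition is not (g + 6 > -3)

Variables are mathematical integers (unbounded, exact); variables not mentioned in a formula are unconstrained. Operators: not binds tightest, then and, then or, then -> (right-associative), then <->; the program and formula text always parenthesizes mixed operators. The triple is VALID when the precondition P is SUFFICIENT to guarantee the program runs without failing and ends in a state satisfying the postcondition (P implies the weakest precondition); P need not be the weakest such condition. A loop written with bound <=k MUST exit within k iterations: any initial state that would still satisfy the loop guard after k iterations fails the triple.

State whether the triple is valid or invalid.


Working backward. After the program, the postcondition not (g + 6 > -3) must hold; in canonical form it is not (g > -9).
Before r := d: not (g > -9)
Before skip: not (g > -9)
Before the loop (bound <=1), unroll the exhaustion recursion (WP_0 = exit-now case; WP_j = one more guarded iteration, up to j = 1):
  WP_0: (not (r < 10)) and (not (g > -9))
  WP_1: (r < 10 -> ((2*v <= 2 -> ((not (2*r < 9)) and (not (g > -9)))) and ((not (2*v <= 2)) -> ((not (r < 10)) and (not (d + v > -10)))))) and ((not (r < 10)) -> (not (g > -9)))
So before the loop: (r < 10 -> ((2*v <= 2 -> ((not (2*r < 9)) and (not (g > -9)))) and ((not (2*v <= 2)) -> ((not (r < 10)) and (not (d + v > -10)))))) and ((not (r < 10)) -> (not (g > -9)))
Before d := d + 9: (r < 10 -> ((2*v <= 2 -> ((not (2*r < 9)) and (not (g > -9)))) and ((not (2*v <= 2)) -> ((not (r < 10)) and (not (d + v > -19)))))) and ((not (r < 10)) -> (not (g > -9)))
The weakest precondition is (r < 10 -> ((2*v <= 2 -> ((not (2*r < 9)) and (not (g > -9)))) and ((not (2*v <= 2)) -> ((not (r < 10)) and (not (d + v > -19)))))) and ((not (r < 10)) -> (not (g > -9))).
Check whether (r < 10 -> ((2*v <= 2 -> ((not (2*r < 9)) and (not (g > -9)))) and ((not (2*v <= 1)) -> ((not (r < 10)) and (not (d + v > -19)))))) and ((not (r < 10)) -> (not (g > -9))) implies it.
Every state satisfying the precondition satisfies the weakest precondition: the implication holds.
Answer: valid


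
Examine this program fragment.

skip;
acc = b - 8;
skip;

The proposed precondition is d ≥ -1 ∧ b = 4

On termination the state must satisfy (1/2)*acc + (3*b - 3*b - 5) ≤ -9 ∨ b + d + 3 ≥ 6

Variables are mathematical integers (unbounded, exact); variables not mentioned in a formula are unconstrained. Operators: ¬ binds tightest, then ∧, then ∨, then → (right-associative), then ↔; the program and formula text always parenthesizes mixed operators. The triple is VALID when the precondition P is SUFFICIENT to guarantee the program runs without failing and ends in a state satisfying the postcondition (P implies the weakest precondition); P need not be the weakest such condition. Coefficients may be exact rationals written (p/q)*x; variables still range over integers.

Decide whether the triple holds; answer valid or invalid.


Working backward. After the program, the postcondition (1/2)*acc + (3*b - 3*b - 5) ≤ -9 ∨ b + d + 3 ≥ 6 must hold; in canonical form it is (1/2)*acc ≤ -4 ∨ b + d ≥ 3.
Before skip: (1/2)*acc ≤ -4 ∨ b + d ≥ 3
Before acc := b - 8: (1/2)*b ≤ 0 ∨ b + d ≥ 3
Before skip: (1/2)*b ≤ 0 ∨ b + d ≥ 3
The weakest precondition is (1/2)*b ≤ 0 ∨ b + d ≥ 3.
Check whether d ≥ -1 ∧ b = 4 implies it.
Every state satisfying the precondition satisfies the weakest precondition: the implication holds.
Answer: valid


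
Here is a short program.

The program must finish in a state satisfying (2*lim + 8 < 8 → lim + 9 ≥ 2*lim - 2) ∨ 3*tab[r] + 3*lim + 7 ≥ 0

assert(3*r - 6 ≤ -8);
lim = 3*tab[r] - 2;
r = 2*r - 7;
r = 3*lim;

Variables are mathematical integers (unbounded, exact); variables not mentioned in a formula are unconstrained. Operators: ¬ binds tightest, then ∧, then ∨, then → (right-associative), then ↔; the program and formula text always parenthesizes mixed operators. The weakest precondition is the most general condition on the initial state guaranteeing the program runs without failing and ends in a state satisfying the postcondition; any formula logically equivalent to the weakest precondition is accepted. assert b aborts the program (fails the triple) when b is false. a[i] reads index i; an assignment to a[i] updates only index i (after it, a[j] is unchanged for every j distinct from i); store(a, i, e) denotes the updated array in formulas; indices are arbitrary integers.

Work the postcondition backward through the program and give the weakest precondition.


Working backward. After the program, the postcondition (2*lim + 8 < 8 → lim + 9 ≥ 2*lim - 2) ∨ 3*tab[r] + 3*lim + 7 ≥ 0 must hold; in canonical form it is (2*lim < 0 → lim ≤ 11) ∨ 3*tab[r] + 3*lim ≥ -7.
Before r := 3*lim: (2*lim < 0 → lim ≤ 11) ∨ 3*tab[3*lim] + 3*lim ≥ -7
Before r := 2*r - 7: (2*lim < 0 → lim ≤ 11) ∨ 3*tab[3*lim] + 3*lim ≥ -7
Before lim := 3*tab[r] - 2: (6*tab[r] < 4 → 3*tab[r] ≤ 13) ∨ 3*tab[9*tab[r] - 6] + 9*tab[r] ≥ -1
Before assert 3*r - 6 ≤ -8: 3*r ≤ -2 ∧ ((6*tab[r] < 4 → 3*tab[r] ≤ 13) ∨ 3*tab[9*tab[r] - 6] + 9*tab[r] ≥ -1)
Answer: WP = 3*r ≤ -2 ∧ ((6*tab[r] < 4 → 3*tab[r] ≤ 13) ∨ 3*tab[9*tab[r] - 6] + 9*tab[r] ≥ -1)


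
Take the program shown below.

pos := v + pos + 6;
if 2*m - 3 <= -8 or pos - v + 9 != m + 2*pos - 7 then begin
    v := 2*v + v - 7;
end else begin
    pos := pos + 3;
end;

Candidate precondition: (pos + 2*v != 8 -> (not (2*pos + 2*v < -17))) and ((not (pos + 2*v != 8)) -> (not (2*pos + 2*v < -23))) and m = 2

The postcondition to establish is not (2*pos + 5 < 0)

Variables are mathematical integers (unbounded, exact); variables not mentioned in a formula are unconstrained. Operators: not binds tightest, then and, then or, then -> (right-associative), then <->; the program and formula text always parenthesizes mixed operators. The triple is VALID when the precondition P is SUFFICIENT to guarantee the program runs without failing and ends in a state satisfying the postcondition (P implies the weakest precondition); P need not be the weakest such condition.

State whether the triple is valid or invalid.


Working backward. After the program, the postcondition not (2*pos + 5 < 0) must hold; in canonical form it is not (2*pos < -5).
Then branch requires not (2*pos < -5); else branch requires not (2*pos < -11).
Before the if: ((2*m <= -5 or m + pos + v != 16) -> (not (2*pos < -5))) and ((not (2*m <= -5 or m + pos + v != 16)) -> (not (2*pos < -11)))
Before pos := v + pos + 6: ((2*m <= -5 or m + pos + 2*v != 10) -> (not (2*pos + 2*v < -17))) and ((not (2*m <= -5 or m + pos + 2*v != 10)) -> (not (2*pos + 2*v < -23)))
The weakest precondition is ((2*m <= -5 or m + pos + 2*v != 10) -> (not (2*pos + 2*v < -17))) and ((not (2*m <= -5 or m + pos + 2*v != 10)) -> (not (2*pos + 2*v < -23))).
Check whether (pos + 2*v != 8 -> (not (2*pos + 2*v < -17))) and ((not (pos + 2*v != 8)) -> (not (2*pos + 2*v < -23))) and m = 2 implies it.
Every state satisfying the precondition satisfies the weakest precondition: the implication holds.
Answer: valid


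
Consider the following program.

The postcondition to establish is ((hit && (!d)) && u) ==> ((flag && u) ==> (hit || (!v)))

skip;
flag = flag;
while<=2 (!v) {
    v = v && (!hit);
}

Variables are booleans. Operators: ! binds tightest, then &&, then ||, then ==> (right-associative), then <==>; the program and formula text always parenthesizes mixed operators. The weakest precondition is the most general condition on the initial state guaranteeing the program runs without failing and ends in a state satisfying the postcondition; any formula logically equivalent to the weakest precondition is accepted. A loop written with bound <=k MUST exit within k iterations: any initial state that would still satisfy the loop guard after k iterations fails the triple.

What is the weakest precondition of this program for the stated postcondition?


Working backward. After the program, the postcondition ((hit && (!d)) && u) ==> ((flag && u) ==> (hit || (!v))) must hold; in canonical form it is (hit && (!d) && u) ==> ((flag && u) ==> (hit || (!v))).
Before the loop (bound <=2), unroll the exhaustion recursion (WP_0 = exit-now case; WP_j = one more guarded iteration, up to j = 2):
  WP_0: v && ((hit && (!d) && u) ==> ((flag && u) ==> (hit || (!v))))
  WP_1: ((!v) ==> (v && (!hit) && ((hit && (!d) && u) ==> ((flag && u) ==> (hit || (!(v && (!hit)))))))) && (v ==> ((hit && (!d) && u) ==> ((flag && u) ==> (hit || (!v)))))
  WP_2: ((!v) ==> (((!(v && (!hit))) ==> (v && (!hit) && ((hit && (!d) && u) ==> ((flag && u) ==> (hit || (!(v && (!hit)))))))) && ((v && (!hit)) ==> ((hit && (!d) && u) ==> ((flag && u) ==> (hit || (!(v && (!hit))))))))) && (v ==> ((hit && (!d) && u) ==> ((flag && u) ==> (hit || (!v)))))
So before the loop: ((!v) ==> (((!(v && (!hit))) ==> (v && (!hit) && ((hit && (!d) && u) ==> ((flag && u) ==> (hit || (!(v && (!hit)))))))) && ((v && (!hit)) ==> ((hit && (!d) && u) ==> ((flag && u) ==> (hit || (!(v && (!hit))))))))) && (v ==> ((hit && (!d) && u) ==> ((flag && u) ==> (hit || (!v)))))
Before flag := flag: ((!v) ==> (((!(v && (!hit))) ==> (v && (!hit) && ((hit && (!d) && u) ==> ((flag && u) ==> (hit || (!(v && (!hit)))))))) && ((v && (!hit)) ==> ((hit && (!d) && u) ==> ((flag && u) ==> (hit || (!(v && (!hit))))))))) && (v ==> ((hit && (!d) && u) ==> ((flag && u) ==> (hit || (!v)))))
Before skip: ((!v) ==> (((!(v && (!hit))) ==> (v && (!hit) && ((hit && (!d) && u) ==> ((flag && u) ==> (hit || (!(v && (!hit)))))))) && ((v && (!hit)) ==> ((hit && (!d) && u) ==> ((flag && u) ==> (hit || (!(v && (!hit))))))))) && (v ==> ((hit && (!d) && u) ==> ((flag && u) ==> (hit || (!v)))))
Answer: WP = ((!v) ==> (((!(v && (!hit))) ==> (v && (!hit) && ((hit && (!d) && u) ==> ((flag && u) ==> (hit || (!(v && (!hit)))))))) && ((v && (!hit)) ==> ((hit && (!d) && u) ==> ((flag && u) ==> (hit || (!(v && (!hit))))))))) && (v ==> ((hit && (!d) && u) ==> ((flag && u) ==> (hit || (!v)))))
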